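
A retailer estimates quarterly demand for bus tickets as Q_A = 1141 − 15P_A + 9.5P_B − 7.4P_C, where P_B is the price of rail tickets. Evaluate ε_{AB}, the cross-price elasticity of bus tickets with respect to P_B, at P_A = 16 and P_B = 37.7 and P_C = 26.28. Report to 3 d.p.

0.336

At P_A = 16 and P_B = 37.7 and P_C = 26.28: Q_A = 1064.678.
∂Q_A/∂P_B = 9.5.
ε = (∂Q_A/∂P_B)(P_B/Q_A) = 9.5 × (37.7/1064.678) ≈ 0.336.
Since ε > 0, bus tickets and rail tickets are substitutes.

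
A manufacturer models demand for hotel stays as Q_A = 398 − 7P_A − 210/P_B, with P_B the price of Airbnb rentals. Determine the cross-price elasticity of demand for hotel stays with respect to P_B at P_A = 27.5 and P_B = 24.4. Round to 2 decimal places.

0.04

At P_A = 27.5 and P_B = 24.4: Q_A = 196.893.
∂Q_A/∂P_B = 210/P_B² = 0.3527.
ε = (∂Q_A/∂P_B)(P_B/Q_A) = 0.3527 × (24.4/196.893) ≈ 0.04.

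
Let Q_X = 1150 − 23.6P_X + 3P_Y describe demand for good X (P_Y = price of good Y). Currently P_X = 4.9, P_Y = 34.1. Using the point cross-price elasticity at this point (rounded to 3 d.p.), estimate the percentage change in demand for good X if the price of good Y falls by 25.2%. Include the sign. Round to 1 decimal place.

At P_X = 4.9, P_Y = 34.1: Q_X = 1136.66.
∂Q_X/∂P_Y = 3.
ε = (∂Q_X/∂P_Y)(P_Y/Q_X) = 3.0000 × 34.1/1136.66 ≈ 0.090.
%ΔQ_X ≈ ε × %ΔP_Y = 0.090 × (-25.2%) = -2.3%.

-2.3%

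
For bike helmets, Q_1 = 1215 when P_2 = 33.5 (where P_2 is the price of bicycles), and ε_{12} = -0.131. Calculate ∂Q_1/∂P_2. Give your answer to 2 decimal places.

-4.75

ε = (∂Q_1/∂P_2)·(P_2/Q_1) ⇒ ∂Q_1/∂P_2 = ε·Q_1/P_2 = -0.131 × 1215/33.5 ≈ -4.75.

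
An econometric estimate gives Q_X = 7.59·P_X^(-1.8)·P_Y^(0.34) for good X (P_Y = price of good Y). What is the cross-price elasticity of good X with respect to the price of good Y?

0.34

In a log-linear (constant-elasticity) demand function, the coefficient on the exponent of P_Y is the cross-price elasticity.
ε = 0.34. Positive, so good X and good Y are substitutes.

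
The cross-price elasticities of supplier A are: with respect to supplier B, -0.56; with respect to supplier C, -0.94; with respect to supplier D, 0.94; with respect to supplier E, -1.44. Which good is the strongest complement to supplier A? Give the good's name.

Complements have ε < 0. The most negative value is -1.44 (supplier E).

supplier E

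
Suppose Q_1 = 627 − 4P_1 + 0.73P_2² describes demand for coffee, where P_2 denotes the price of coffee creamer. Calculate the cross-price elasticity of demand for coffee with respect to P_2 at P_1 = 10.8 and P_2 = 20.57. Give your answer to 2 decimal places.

At P_1 = 10.8 and P_2 = 20.57: Q_1 = 892.681.
∂Q_1/∂P_2 = 1.46P_2 = 1.46(20.57) = 30.0322.
ε = (∂Q_1/∂P_2)(P_2/Q_1) = 30.0322 × (20.57/892.681) ≈ 0.69.
ε > 0: substitutes.

0.69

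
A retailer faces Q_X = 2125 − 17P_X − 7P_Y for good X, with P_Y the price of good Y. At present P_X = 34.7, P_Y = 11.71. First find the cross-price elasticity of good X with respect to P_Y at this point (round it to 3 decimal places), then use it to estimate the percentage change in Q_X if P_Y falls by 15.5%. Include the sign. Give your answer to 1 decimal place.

At P_X = 34.7, P_Y = 11.71: Q_X = 1453.13.
∂Q_X/∂P_Y = -7.
ε = (∂Q_X/∂P_Y)(P_Y/Q_X) = -7.0000 × 11.71/1453.13 ≈ -0.056.
%ΔQ_X ≈ ε × %ΔP_Y = -0.056 × (-15.5%) = 0.9%.

0.9%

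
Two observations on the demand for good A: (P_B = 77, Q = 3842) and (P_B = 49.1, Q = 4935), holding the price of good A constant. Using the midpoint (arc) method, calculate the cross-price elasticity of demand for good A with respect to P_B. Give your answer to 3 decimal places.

ΔQ_A = 4935 − 3842 = 1093; ΔP_B = 49.1 − 77 = -27.9.
Midpoints: Q̄_A = 4388.5, P̄_B = 63.05.
ε = (ΔQ_A/Q̄_A)/(ΔP_B/P̄_B) = (1093/4388.5)/(-27.9/63.05) ≈ -0.563.
ε < 0: good A and good B are complements.

-0.563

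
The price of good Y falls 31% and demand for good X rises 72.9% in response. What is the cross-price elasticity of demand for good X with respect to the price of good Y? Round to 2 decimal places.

-2.35

ε = (%ΔQ of good X) / (%ΔP of good Y) = (72.9%) / (-31%) ≈ -2.35.
Negative cross-price elasticity: complements.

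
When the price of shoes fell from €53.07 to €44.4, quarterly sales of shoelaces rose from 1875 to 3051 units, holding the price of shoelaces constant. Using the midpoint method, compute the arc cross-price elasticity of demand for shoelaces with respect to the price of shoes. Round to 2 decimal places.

-2.68

ΔQ_A = 3051 − 1875 = 1176; ΔP_B = 44.4 − 53.07 = -8.67.
Midpoints: Q̄_A = 2463.0, P̄_B = 48.73.
ε = (ΔQ_A/Q̄_A)/(ΔP_B/P̄_B) = (1176/2463.0)/(-8.67/48.73) ≈ -2.68.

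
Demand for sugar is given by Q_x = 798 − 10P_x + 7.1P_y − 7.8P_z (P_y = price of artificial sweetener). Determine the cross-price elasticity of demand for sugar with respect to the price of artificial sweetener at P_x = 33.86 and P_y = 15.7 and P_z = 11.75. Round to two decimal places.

0.23

At P_x = 33.86 and P_y = 15.7 and P_z = 11.75: Q_x = 479.22.
∂Q_x/∂P_y = 7.1.
ε = (∂Q_x/∂P_y)(P_y/Q_x) = 7.1 × (15.7/479.22) ≈ 0.23.
Since ε > 0, sugar and artificial sweetener are substitutes.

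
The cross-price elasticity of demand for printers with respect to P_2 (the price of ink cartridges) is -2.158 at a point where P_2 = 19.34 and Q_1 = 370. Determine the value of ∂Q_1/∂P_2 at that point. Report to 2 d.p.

-41.29

ε = (∂Q_1/∂P_2)·(P_2/Q_1) ⇒ ∂Q_1/∂P_2 = ε·Q_1/P_2 = -2.158 × 370/19.34 ≈ -41.29.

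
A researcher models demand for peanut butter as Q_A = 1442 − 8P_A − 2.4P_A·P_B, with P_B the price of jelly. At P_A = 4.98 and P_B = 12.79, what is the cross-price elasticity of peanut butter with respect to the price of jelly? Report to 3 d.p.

At P_A = 4.98 and P_B = 12.79: Q_A = 1249.294.
∂Q_A/∂P_B = -2.4P_A = -2.4(4.98) = -11.9520.
ε = (∂Q_A/∂P_B)(P_B/Q_A) = -11.9520 × (12.79/1249.294) ≈ -0.122.
ε < 0: complements.

-0.122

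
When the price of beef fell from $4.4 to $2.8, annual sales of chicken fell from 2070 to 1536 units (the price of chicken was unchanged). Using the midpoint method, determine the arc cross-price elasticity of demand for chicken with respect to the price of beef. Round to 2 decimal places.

0.67

ΔQ_A = 1536 − 2070 = -534; ΔP_B = 2.8 − 4.4 = -1.6.
Midpoints: Q̄_A = 1803.0, P̄_B = 3.60.
ε = (ΔQ_A/Q̄_A)/(ΔP_B/P̄_B) = (-534/1803.0)/(-1.6/3.60) ≈ 0.67.
ε > 0: chicken and beef are substitutes.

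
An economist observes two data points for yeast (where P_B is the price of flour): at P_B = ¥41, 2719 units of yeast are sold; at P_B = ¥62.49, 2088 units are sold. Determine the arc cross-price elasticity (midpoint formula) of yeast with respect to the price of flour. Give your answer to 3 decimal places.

-0.632

ΔQ_A = 2088 − 2719 = -631; ΔP_B = 62.49 − 41 = 21.49.
Midpoints: Q̄_A = 2403.5, P̄_B = 51.75.
ε = (ΔQ_A/Q̄_A)/(ΔP_B/P̄_B) = (-631/2403.5)/(21.49/51.75) ≈ -0.632.
ε < 0: yeast and flour are complements.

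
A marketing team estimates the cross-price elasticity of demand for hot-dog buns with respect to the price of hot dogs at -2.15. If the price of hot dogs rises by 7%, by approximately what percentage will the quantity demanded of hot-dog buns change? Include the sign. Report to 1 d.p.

-15.1%

%ΔQ ≈ ε × %ΔP of hot dogs = -2.15 × (7%) = -15.1%.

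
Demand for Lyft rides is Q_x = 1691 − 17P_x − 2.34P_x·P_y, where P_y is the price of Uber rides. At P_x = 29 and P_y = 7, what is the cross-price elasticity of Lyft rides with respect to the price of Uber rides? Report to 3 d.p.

At P_x = 29 and P_y = 7: Q_x = 722.98.
∂Q_x/∂P_y = -2.34P_x = -2.34(29) = -67.8600.
ε = (∂Q_x/∂P_y)(P_y/Q_x) = -67.8600 × (7/722.98) ≈ -0.657.

-0.657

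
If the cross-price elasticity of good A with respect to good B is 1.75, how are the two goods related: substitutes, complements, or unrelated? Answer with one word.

substitutes

ε = 1.75 > 0, so a higher price of good B raises demand for good A: substitutes.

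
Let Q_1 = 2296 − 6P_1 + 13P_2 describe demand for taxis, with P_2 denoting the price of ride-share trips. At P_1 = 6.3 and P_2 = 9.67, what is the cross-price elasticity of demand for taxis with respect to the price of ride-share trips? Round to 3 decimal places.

At P_1 = 6.3 and P_2 = 9.67: Q_1 = 2383.91.
∂Q_1/∂P_2 = 13.
ε = (∂Q_1/∂P_2)(P_2/Q_1) = 13 × (9.67/2383.91) ≈ 0.053.

0.053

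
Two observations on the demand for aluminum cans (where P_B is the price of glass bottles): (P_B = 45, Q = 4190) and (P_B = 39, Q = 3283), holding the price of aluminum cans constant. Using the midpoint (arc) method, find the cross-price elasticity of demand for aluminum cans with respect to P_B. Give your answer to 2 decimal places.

1.70

ΔQ_A = 3283 − 4190 = -907; ΔP_B = 39 − 45 = -6.
Midpoints: Q̄_A = 3736.5, P̄_B = 42.00.
ε = (ΔQ_A/Q̄_A)/(ΔP_B/P̄_B) = (-907/3736.5)/(-6/42.00) ≈ 1.70.
ε > 0: aluminum cans and glass bottles are substitutes.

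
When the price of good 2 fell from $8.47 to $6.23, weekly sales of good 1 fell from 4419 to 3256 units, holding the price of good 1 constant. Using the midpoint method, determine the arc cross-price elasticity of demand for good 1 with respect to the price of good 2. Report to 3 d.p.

0.994

ΔQ_1 = 3256 − 4419 = -1163; ΔP_2 = 6.23 − 8.47 = -2.24.
Midpoints: Q̄_1 = 3837.5, P̄_2 = 7.35.
ε = (ΔQ_1/Q̄_1)/(ΔP_2/P̄_2) = (-1163/3837.5)/(-2.24/7.35) ≈ 0.994.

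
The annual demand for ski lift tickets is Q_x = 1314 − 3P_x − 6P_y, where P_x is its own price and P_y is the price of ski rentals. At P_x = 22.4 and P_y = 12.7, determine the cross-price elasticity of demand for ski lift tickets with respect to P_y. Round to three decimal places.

-0.065

At P_x = 22.4 and P_y = 12.7: Q_x = 1170.6.
∂Q_x/∂P_y = -6.
ε = (∂Q_x/∂P_y)(P_y/Q_x) = -6 × (12.7/1170.6) ≈ -0.065.
Since ε < 0, ski lift tickets and ski rentals are complements.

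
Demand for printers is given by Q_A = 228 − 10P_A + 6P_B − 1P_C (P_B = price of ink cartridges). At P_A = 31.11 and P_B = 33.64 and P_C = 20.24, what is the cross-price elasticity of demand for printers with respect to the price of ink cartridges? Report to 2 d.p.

At P_A = 31.11 and P_B = 33.64 and P_C = 20.24: Q_A = 98.5.
∂Q_A/∂P_B = 6.
ε = (∂Q_A/∂P_B)(P_B/Q_A) = 6 × (33.64/98.5) ≈ 2.05.
Since ε > 0, printers and ink cartridges are substitutes.

2.05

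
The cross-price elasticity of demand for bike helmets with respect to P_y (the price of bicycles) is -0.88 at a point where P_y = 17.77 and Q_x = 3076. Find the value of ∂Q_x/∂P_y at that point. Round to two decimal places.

ε = (∂Q_x/∂P_y)·(P_y/Q_x) ⇒ ∂Q_x/∂P_y = ε·Q_x/P_y = -0.88 × 3076/17.77 ≈ -152.33.

-152.33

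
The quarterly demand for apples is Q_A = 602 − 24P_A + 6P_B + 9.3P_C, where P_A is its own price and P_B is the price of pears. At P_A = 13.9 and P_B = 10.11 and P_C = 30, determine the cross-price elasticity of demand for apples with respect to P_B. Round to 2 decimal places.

0.10

At P_A = 13.9 and P_B = 10.11 and P_C = 30: Q_A = 608.06.
∂Q_A/∂P_B = 6.
ε = (∂Q_A/∂P_B)(P_B/Q_A) = 6 × (10.11/608.06) ≈ 0.10.
Since ε > 0, apples and pears are substitutes.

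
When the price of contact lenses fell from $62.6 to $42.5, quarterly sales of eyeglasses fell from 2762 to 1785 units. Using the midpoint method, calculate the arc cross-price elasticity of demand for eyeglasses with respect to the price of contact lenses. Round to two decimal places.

ΔQ_A = 1785 − 2762 = -977; ΔP_B = 42.5 − 62.6 = -20.1.
Midpoints: Q̄_A = 2273.5, P̄_B = 52.55.
ε = (ΔQ_A/Q̄_A)/(ΔP_B/P̄_B) = (-977/2273.5)/(-20.1/52.55) ≈ 1.12.
ε > 0: eyeglasses and contact lenses are substitutes.

1.12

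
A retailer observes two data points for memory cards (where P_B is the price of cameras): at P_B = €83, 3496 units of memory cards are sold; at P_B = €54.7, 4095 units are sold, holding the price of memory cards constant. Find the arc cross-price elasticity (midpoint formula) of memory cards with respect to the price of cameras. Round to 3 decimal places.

-0.384

ΔQ_A = 4095 − 3496 = 599; ΔP_B = 54.7 − 83 = -28.3.
Midpoints: Q̄_A = 3795.5, P̄_B = 68.85.
ε = (ΔQ_A/Q̄_A)/(ΔP_B/P̄_B) = (599/3795.5)/(-28.3/68.85) ≈ -0.384.
ε < 0: memory cards and cameras are complements.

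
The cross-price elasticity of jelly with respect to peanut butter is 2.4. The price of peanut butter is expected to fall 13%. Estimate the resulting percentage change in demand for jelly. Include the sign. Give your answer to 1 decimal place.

%ΔQ ≈ ε × %ΔP of peanut butter = 2.4 × (-13%) = -31.2%.

-31.2%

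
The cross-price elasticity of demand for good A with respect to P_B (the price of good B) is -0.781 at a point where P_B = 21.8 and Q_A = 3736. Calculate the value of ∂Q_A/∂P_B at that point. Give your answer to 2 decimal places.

ε = (∂Q_A/∂P_B)·(P_B/Q_A) ⇒ ∂Q_A/∂P_B = ε·Q_A/P_B = -0.781 × 3736/21.8 ≈ -133.84.

-133.84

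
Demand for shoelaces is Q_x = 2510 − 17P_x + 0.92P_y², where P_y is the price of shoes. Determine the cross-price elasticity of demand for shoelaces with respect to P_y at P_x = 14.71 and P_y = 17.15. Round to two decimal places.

0.21

At P_x = 14.71 and P_y = 17.15: Q_x = 2530.523.
∂Q_x/∂P_y = 1.84P_y = 1.84(17.15) = 31.5560.
ε = (∂Q_x/∂P_y)(P_y/Q_x) = 31.5560 × (17.15/2530.523) ≈ 0.21.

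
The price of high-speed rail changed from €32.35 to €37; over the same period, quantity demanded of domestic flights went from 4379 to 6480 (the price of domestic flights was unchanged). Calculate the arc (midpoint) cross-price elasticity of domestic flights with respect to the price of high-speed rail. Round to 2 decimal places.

ΔQ_A = 6480 − 4379 = 2101; ΔP_B = 37 − 32.35 = 4.65.
Midpoints: Q̄_A = 5429.5, P̄_B = 34.67.
ε = (ΔQ_A/Q̄_A)/(ΔP_B/P̄_B) = (2101/5429.5)/(4.65/34.67) ≈ 2.89.

2.89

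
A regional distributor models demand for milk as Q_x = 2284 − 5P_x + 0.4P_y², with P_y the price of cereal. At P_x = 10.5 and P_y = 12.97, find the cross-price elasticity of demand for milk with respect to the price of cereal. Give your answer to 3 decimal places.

0.059

At P_x = 10.5 and P_y = 12.97: Q_x = 2298.788.
∂Q_x/∂P_y = 0.8P_y = 0.8(12.97) = 10.3760.
ε = (∂Q_x/∂P_y)(P_y/Q_x) = 10.3760 × (12.97/2298.788) ≈ 0.059.
ε > 0: substitutes.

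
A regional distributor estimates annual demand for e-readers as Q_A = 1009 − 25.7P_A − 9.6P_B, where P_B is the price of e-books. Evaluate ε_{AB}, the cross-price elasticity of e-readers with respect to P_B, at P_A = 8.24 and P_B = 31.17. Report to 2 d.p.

At P_A = 8.24 and P_B = 31.17: Q_A = 498.
∂Q_A/∂P_B = -9.6.
ε = (∂Q_A/∂P_B)(P_B/Q_A) = -9.6 × (31.17/498) ≈ -0.60.
Since ε < 0, e-readers and e-books are complements.

-0.60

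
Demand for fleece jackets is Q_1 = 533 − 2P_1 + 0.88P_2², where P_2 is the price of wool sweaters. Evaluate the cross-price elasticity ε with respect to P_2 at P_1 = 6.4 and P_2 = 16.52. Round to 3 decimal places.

At P_1 = 6.4 and P_2 = 16.52: Q_1 = 760.361.
∂Q_1/∂P_2 = 1.76P_2 = 1.76(16.52) = 29.0752.
ε = (∂Q_1/∂P_2)(P_2/Q_1) = 29.0752 × (16.52/760.361) ≈ 0.632.

0.632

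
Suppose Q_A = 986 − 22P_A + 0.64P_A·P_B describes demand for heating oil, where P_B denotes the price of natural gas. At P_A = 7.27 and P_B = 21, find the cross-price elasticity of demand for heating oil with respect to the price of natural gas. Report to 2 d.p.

0.11

At P_A = 7.27 and P_B = 21: Q_A = 923.769.
∂Q_A/∂P_B = 0.64P_A = 0.64(7.27) = 4.6528.
ε = (∂Q_A/∂P_B)(P_B/Q_A) = 4.6528 × (21/923.769) ≈ 0.11.
ε > 0: substitutes.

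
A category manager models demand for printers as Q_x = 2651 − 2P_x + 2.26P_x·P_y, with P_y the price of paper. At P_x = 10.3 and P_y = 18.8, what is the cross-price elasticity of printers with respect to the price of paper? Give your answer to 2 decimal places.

At P_x = 10.3 and P_y = 18.8: Q_x = 3068.026.
∂Q_x/∂P_y = 2.26P_x = 2.26(10.3) = 23.2780.
ε = (∂Q_x/∂P_y)(P_y/Q_x) = 23.2780 × (18.8/3068.026) ≈ 0.14.
ε > 0: substitutes.

0.14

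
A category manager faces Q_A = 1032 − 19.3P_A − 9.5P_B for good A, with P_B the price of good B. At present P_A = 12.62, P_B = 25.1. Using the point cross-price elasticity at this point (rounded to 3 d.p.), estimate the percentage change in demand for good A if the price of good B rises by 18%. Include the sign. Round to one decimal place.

At P_A = 12.62, P_B = 25.1: Q_A = 549.984.
∂Q_A/∂P_B = -9.5.
ε = (∂Q_A/∂P_B)(P_B/Q_A) = -9.5000 × 25.1/549.984 ≈ -0.434.
%ΔQ_A ≈ ε × %ΔP_B = -0.434 × (18%) = -7.8%.

-7.8%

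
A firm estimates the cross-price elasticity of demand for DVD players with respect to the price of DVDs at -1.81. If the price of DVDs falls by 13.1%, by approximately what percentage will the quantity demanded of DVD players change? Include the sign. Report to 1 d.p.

%ΔQ ≈ ε × %ΔP of DVDs = -1.81 × (-13.1%) = 23.7%.
Demand for DVD players rises by about 23.7%.

23.7%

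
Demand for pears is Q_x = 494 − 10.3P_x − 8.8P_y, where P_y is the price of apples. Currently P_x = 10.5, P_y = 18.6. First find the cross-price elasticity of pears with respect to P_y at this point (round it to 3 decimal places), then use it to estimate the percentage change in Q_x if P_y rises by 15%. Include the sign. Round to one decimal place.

At P_x = 10.5, P_y = 18.6: Q_x = 222.17.
∂Q_x/∂P_y = -8.8.
ε = (∂Q_x/∂P_y)(P_y/Q_x) = -8.8000 × 18.6/222.17 ≈ -0.737.
%ΔQ_x ≈ ε × %ΔP_y = -0.737 × (15%) = -11.1%.

-11.1%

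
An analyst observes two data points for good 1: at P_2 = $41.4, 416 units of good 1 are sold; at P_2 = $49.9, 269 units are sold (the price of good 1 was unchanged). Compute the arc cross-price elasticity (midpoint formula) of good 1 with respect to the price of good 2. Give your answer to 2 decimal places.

ΔQ_1 = 269 − 416 = -147; ΔP_2 = 49.9 − 41.4 = 8.5.
Midpoints: Q̄_1 = 342.5, P̄_2 = 45.65.
ε = (ΔQ_1/Q̄_1)/(ΔP_2/P̄_2) = (-147/342.5)/(8.5/45.65) ≈ -2.31.

-2.31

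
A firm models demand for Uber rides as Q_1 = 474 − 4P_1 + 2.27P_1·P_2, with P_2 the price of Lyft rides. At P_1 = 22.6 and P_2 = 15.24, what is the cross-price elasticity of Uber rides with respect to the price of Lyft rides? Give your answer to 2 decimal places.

At P_1 = 22.6 and P_2 = 15.24: Q_1 = 1165.442.
∂Q_1/∂P_2 = 2.27P_1 = 2.27(22.6) = 51.3020.
ε = (∂Q_1/∂P_2)(P_2/Q_1) = 51.3020 × (15.24/1165.442) ≈ 0.67.

0.67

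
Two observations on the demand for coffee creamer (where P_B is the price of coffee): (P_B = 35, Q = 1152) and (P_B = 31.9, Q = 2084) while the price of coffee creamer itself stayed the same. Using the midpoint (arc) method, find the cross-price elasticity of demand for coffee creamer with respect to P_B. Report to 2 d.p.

-6.22

ΔQ_A = 2084 − 1152 = 932; ΔP_B = 31.9 − 35 = -3.1.
Midpoints: Q̄_A = 1618.0, P̄_B = 33.45.
ε = (ΔQ_A/Q̄_A)/(ΔP_B/P̄_B) = (932/1618.0)/(-3.1/33.45) ≈ -6.22.
ε < 0: coffee creamer and coffee are complements.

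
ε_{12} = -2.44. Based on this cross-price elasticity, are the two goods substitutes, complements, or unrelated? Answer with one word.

ε = -2.44 < 0, so a higher price of good 2 lowers demand for good 1: complements.

complements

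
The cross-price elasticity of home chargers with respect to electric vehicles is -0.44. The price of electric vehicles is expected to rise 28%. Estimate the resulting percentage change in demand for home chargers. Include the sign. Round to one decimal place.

-12.3%

%ΔQ ≈ ε × %ΔP of electric vehicles = -0.44 × (28%) = -12.3%.
Demand for home chargers falls by about 12.3%.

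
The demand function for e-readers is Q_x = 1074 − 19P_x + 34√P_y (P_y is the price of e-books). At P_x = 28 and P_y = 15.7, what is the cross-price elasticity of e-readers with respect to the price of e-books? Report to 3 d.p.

At P_x = 28 and P_y = 15.7: Q_x = 676.719.
∂Q_x/∂P_y = 34/(2√P_y) = 34/(2√15.7) = 4.2904.
ε = (∂Q_x/∂P_y)(P_y/Q_x) = 4.2904 × (15.7/676.719) ≈ 0.100.
ε > 0: substitutes.

0.100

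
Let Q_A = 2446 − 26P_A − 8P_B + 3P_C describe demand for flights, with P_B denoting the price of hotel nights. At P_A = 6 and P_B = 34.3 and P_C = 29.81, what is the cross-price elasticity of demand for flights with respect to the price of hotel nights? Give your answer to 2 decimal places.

At P_A = 6 and P_B = 34.3 and P_C = 29.81: Q_A = 2105.03.
∂Q_A/∂P_B = -8.
ε = (∂Q_A/∂P_B)(P_B/Q_A) = -8 × (34.3/2105.03) ≈ -0.13.
Since ε < 0, flights and hotel nights are complements.

-0.13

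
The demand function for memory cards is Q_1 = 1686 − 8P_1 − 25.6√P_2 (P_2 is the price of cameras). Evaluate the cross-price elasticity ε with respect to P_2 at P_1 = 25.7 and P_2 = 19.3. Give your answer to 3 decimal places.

At P_1 = 25.7 and P_2 = 19.3: Q_1 = 1367.935.
∂Q_1/∂P_2 = -25.6/(2√P_2) = -25.6/(2√19.3) = -2.9136.
ε = (∂Q_1/∂P_2)(P_2/Q_1) = -2.9136 × (19.3/1367.935) ≈ -0.041.

-0.041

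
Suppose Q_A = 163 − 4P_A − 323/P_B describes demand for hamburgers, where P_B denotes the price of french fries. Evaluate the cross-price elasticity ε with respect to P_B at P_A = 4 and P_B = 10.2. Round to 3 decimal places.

At P_A = 4 and P_B = 10.2: Q_A = 115.333.
∂Q_A/∂P_B = 323/P_B² = 3.1046.
ε = (∂Q_A/∂P_B)(P_B/Q_A) = 3.1046 × (10.2/115.333) ≈ 0.275.
ε > 0: substitutes.

0.275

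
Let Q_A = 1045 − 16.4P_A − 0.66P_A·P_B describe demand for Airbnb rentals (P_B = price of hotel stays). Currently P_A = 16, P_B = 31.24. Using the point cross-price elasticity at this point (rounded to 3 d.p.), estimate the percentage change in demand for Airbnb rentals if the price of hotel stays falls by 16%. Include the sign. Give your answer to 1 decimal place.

At P_A = 16, P_B = 31.24: Q_A = 452.706.
∂Q_A/∂P_B = -0.66P_A = -10.5600.
ε = (∂Q_A/∂P_B)(P_B/Q_A) = -10.5600 × 31.24/452.706 ≈ -0.729.
%ΔQ_A ≈ ε × %ΔP_B = -0.729 × (-16%) = 11.7%.

11.7%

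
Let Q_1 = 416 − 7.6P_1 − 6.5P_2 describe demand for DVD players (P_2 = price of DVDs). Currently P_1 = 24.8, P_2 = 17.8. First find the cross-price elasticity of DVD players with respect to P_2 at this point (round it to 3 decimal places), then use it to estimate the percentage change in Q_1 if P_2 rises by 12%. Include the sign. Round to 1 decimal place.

-12.4%

At P_1 = 24.8, P_2 = 17.8: Q_1 = 111.82.
∂Q_1/∂P_2 = -6.5.
ε = (∂Q_1/∂P_2)(P_2/Q_1) = -6.5000 × 17.8/111.82 ≈ -1.035.
%ΔQ_1 ≈ ε × %ΔP_2 = -1.035 × (12%) = -12.4%.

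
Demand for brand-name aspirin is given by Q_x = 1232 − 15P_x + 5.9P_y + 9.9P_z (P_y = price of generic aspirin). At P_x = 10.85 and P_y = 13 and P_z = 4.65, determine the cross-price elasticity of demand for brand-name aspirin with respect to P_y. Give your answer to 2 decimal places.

0.06

At P_x = 10.85 and P_y = 13 and P_z = 4.65: Q_x = 1191.985.
∂Q_x/∂P_y = 5.9.
ε = (∂Q_x/∂P_y)(P_y/Q_x) = 5.9 × (13/1191.985) ≈ 0.06.
Since ε > 0, brand-name aspirin and generic aspirin are substitutes.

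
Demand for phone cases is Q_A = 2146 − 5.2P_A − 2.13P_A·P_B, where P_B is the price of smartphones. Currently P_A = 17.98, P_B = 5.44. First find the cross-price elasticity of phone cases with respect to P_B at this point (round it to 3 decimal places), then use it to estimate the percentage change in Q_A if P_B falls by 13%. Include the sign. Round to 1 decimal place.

1.5%

At P_A = 17.98, P_B = 5.44: Q_A = 1844.166.
∂Q_A/∂P_B = -2.13P_A = -38.2974.
ε = (∂Q_A/∂P_B)(P_B/Q_A) = -38.2974 × 5.44/1844.166 ≈ -0.113.
%ΔQ_A ≈ ε × %ΔP_B = -0.113 × (-13%) = 1.5%.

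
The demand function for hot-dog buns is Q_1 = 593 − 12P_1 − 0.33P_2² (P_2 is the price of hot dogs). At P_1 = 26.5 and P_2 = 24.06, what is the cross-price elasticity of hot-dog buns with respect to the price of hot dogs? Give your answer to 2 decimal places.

At P_1 = 26.5 and P_2 = 24.06: Q_1 = 83.968.
∂Q_1/∂P_2 = -0.66P_2 = -0.66(24.06) = -15.8796.
ε = (∂Q_1/∂P_2)(P_2/Q_1) = -15.8796 × (24.06/83.968) ≈ -4.55.
ε < 0: complements.

-4.55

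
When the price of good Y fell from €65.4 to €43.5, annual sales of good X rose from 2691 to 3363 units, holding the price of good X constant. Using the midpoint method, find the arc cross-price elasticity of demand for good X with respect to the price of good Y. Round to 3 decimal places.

ΔQ_X = 3363 − 2691 = 672; ΔP_Y = 43.5 − 65.4 = -21.9.
Midpoints: Q̄_X = 3027.0, P̄_Y = 54.45.
ε = (ΔQ_X/Q̄_X)/(ΔP_Y/P̄_Y) = (672/3027.0)/(-21.9/54.45) ≈ -0.552.

-0.552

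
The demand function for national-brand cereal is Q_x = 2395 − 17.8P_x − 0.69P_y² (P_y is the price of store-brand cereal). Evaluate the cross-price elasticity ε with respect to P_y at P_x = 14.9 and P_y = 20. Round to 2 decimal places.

-0.30

At P_x = 14.9 and P_y = 20: Q_x = 1853.78.
∂Q_x/∂P_y = -1.38P_y = -1.38(20) = -27.6000.
ε = (∂Q_x/∂P_y)(P_y/Q_x) = -27.6000 × (20/1853.78) ≈ -0.30.
ε < 0: complements.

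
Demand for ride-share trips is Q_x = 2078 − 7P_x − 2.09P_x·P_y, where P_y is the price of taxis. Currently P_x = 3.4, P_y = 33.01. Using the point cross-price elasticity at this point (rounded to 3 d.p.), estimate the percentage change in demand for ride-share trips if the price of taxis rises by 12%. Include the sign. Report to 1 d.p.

-1.5%

At P_x = 3.4, P_y = 33.01: Q_x = 1819.631.
∂Q_x/∂P_y = -2.09P_x = -7.1060.
ε = (∂Q_x/∂P_y)(P_y/Q_x) = -7.1060 × 33.01/1819.631 ≈ -0.129.
%ΔQ_x ≈ ε × %ΔP_y = -0.129 × (12%) = -1.5%.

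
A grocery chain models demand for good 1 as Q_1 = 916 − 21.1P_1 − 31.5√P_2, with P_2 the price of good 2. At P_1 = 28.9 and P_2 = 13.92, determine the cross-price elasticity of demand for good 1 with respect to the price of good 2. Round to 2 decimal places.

-0.31

At P_1 = 28.9 and P_2 = 13.92: Q_1 = 188.685.
∂Q_1/∂P_2 = -31.5/(2√P_2) = -31.5/(2√13.92) = -4.2214.
ε = (∂Q_1/∂P_2)(P_2/Q_1) = -4.2214 × (13.92/188.685) ≈ -0.31.
ε < 0: complements.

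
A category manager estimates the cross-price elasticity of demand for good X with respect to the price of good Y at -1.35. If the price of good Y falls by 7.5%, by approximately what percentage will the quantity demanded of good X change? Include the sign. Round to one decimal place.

%ΔQ ≈ ε × %ΔP of good Y = -1.35 × (-7.5%) = 10.1%.

10.1%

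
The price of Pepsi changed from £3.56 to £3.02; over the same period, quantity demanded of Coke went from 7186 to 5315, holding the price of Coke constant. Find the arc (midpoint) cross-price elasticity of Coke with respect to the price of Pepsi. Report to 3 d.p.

1.824

ΔQ_A = 5315 − 7186 = -1871; ΔP_B = 3.02 − 3.56 = -0.54.
Midpoints: Q̄_A = 6250.5, P̄_B = 3.29.
ε = (ΔQ_A/Q̄_A)/(ΔP_B/P̄_B) = (-1871/6250.5)/(-0.54/3.29) ≈ 1.824.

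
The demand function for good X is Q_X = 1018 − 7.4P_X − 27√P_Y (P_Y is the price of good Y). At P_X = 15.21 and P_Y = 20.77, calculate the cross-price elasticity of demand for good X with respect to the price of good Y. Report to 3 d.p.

-0.079

At P_X = 15.21 and P_Y = 20.77: Q_X = 782.396.
∂Q_X/∂P_Y = -27/(2√P_Y) = -27/(2√20.77) = -2.9622.
ε = (∂Q_X/∂P_Y)(P_Y/Q_X) = -2.9622 × (20.77/782.396) ≈ -0.079.
ε < 0: complements.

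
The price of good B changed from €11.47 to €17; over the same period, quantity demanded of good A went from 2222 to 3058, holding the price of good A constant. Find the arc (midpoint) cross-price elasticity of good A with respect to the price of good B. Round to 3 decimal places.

0.815

ΔQ_A = 3058 − 2222 = 836; ΔP_B = 17 − 11.47 = 5.53.
Midpoints: Q̄_A = 2640.0, P̄_B = 14.23.
ε = (ΔQ_A/Q̄_A)/(ΔP_B/P̄_B) = (836/2640.0)/(5.53/14.23) ≈ 0.815.
ε > 0: good A and good B are substitutes.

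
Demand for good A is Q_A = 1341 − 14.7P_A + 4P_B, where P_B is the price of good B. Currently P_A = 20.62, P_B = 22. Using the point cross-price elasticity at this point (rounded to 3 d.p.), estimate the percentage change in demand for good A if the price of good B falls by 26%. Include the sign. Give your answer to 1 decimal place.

-2.0%

At P_A = 20.62, P_B = 22: Q_A = 1125.886.
∂Q_A/∂P_B = 4.
ε = (∂Q_A/∂P_B)(P_B/Q_A) = 4.0000 × 22/1125.886 ≈ 0.078.
%ΔQ_A ≈ ε × %ΔP_B = 0.078 × (-26%) = -2.0%.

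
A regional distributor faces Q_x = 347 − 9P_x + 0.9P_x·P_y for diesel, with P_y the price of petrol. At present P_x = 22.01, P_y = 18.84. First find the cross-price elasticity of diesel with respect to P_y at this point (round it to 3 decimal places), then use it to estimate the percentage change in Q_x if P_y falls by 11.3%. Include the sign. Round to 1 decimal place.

At P_x = 22.01, P_y = 18.84: Q_x = 522.112.
∂Q_x/∂P_y = 0.9P_x = 19.8090.
ε = (∂Q_x/∂P_y)(P_y/Q_x) = 19.8090 × 18.84/522.112 ≈ 0.715.
%ΔQ_x ≈ ε × %ΔP_y = 0.715 × (-11.3%) = -8.1%.

-8.1%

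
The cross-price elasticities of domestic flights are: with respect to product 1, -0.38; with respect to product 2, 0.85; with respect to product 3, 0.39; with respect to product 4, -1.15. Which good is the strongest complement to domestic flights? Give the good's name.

Complements have ε < 0. The most negative value is -1.15 (product 4).

product 4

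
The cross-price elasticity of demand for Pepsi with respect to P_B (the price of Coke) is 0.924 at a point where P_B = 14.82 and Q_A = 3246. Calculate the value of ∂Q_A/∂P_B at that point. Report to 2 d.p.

ε = (∂Q_A/∂P_B)·(P_B/Q_A) ⇒ ∂Q_A/∂P_B = ε·Q_A/P_B = 0.924 × 3246/14.82 ≈ 202.38.

202.38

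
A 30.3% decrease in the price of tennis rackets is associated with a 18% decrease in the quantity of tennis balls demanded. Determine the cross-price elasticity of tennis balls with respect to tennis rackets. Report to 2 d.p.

ε = (%ΔQ of tennis balls) / (%ΔP of tennis rackets) = (-18%) / (-30.3%) ≈ 0.59.
Positive cross-price elasticity: substitutes.

0.59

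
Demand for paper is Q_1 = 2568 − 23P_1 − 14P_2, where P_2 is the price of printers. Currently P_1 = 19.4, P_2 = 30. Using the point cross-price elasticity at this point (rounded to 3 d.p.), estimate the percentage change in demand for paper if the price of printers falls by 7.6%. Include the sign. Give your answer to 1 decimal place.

At P_1 = 19.4, P_2 = 30: Q_1 = 1701.8.
∂Q_1/∂P_2 = -14.
ε = (∂Q_1/∂P_2)(P_2/Q_1) = -14.0000 × 30/1701.8 ≈ -0.247.
%ΔQ_1 ≈ ε × %ΔP_2 = -0.247 × (-7.6%) = 1.9%.

1.9%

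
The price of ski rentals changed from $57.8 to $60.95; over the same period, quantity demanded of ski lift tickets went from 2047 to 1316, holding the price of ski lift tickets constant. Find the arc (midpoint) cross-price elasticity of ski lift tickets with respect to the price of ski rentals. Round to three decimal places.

-8.194

ΔQ_A = 1316 − 2047 = -731; ΔP_B = 60.95 − 57.8 = 3.15.
Midpoints: Q̄_A = 1681.5, P̄_B = 59.38.
ε = (ΔQ_A/Q̄_A)/(ΔP_B/P̄_B) = (-731/1681.5)/(3.15/59.38) ≈ -8.194.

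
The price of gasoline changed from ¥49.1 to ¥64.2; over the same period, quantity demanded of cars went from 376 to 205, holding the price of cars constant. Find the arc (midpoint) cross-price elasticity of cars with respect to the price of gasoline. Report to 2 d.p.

-2.21

ΔQ_A = 205 − 376 = -171; ΔP_B = 64.2 − 49.1 = 15.1.
Midpoints: Q̄_A = 290.5, P̄_B = 56.65.
ε = (ΔQ_A/Q̄_A)/(ΔP_B/P̄_B) = (-171/290.5)/(15.1/56.65) ≈ -2.21.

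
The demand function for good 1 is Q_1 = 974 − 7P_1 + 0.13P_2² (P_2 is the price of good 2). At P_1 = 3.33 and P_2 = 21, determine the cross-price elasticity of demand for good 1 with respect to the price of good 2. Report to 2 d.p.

At P_1 = 3.33 and P_2 = 21: Q_1 = 1008.02.
∂Q_1/∂P_2 = 0.26P_2 = 0.26(21) = 5.4600.
ε = (∂Q_1/∂P_2)(P_2/Q_1) = 5.4600 × (21/1008.02) ≈ 0.11.
ε > 0: substitutes.

0.11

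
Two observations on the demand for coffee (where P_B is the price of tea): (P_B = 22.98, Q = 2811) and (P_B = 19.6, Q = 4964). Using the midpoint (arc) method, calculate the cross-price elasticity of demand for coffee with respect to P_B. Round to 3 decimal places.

ΔQ_A = 4964 − 2811 = 2153; ΔP_B = 19.6 − 22.98 = -3.38.
Midpoints: Q̄_A = 3887.5, P̄_B = 21.29.
ε = (ΔQ_A/Q̄_A)/(ΔP_B/P̄_B) = (2153/3887.5)/(-3.38/21.29) ≈ -3.488.
ε < 0: coffee and tea are complements.

-3.488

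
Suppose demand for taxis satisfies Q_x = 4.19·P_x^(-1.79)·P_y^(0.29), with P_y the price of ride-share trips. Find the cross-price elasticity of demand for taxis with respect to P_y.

0.29

In a log-linear (constant-elasticity) demand function, the coefficient on the exponent of P_y is the cross-price elasticity.
ε = 0.29. Positive, so taxis and ride-share trips are substitutes.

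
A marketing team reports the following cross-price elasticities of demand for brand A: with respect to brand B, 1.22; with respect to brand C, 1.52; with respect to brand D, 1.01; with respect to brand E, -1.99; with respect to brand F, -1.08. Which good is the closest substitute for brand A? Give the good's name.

Substitutes have ε > 0. Among the positive values, 1.52 (brand C) is largest.

brand C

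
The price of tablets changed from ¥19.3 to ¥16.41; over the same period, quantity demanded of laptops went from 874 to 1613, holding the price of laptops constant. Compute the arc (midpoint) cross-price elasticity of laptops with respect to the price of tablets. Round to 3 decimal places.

ΔQ_A = 1613 − 874 = 739; ΔP_B = 16.41 − 19.3 = -2.89.
Midpoints: Q̄_A = 1243.5, P̄_B = 17.86.
ε = (ΔQ_A/Q̄_A)/(ΔP_B/P̄_B) = (739/1243.5)/(-2.89/17.86) ≈ -3.672.
ε < 0: laptops and tablets are complements.

-3.672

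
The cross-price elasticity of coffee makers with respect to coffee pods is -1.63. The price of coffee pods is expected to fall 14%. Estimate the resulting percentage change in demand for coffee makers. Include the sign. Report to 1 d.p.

%ΔQ ≈ ε × %ΔP of coffee pods = -1.63 × (-14%) = 22.8%.

22.8%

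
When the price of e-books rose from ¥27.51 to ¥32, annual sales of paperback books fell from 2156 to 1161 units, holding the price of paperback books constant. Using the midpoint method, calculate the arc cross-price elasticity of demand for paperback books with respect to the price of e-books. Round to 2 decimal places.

-3.98

ΔQ_A = 1161 − 2156 = -995; ΔP_B = 32 − 27.51 = 4.49.
Midpoints: Q̄_A = 1658.5, P̄_B = 29.76.
ε = (ΔQ_A/Q̄_A)/(ΔP_B/P̄_B) = (-995/1658.5)/(4.49/29.76) ≈ -3.98.
ε < 0: paperback books and e-books are complements.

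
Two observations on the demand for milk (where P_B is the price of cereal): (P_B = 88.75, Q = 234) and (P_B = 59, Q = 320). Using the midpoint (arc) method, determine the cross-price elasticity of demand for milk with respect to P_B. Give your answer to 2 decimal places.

ΔQ_A = 320 − 234 = 86; ΔP_B = 59 − 88.75 = -29.75.
Midpoints: Q̄_A = 277.0, P̄_B = 73.88.
ε = (ΔQ_A/Q̄_A)/(ΔP_B/P̄_B) = (86/277.0)/(-29.75/73.88) ≈ -0.77.

-0.77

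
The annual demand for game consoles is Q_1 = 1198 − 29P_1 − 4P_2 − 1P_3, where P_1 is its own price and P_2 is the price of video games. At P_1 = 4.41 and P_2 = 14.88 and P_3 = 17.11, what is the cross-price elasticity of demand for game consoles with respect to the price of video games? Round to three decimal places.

-0.060

At P_1 = 4.41 and P_2 = 14.88 and P_3 = 17.11: Q_1 = 993.48.
∂Q_1/∂P_2 = -4.
ε = (∂Q_1/∂P_2)(P_2/Q_1) = -4 × (14.88/993.48) ≈ -0.060.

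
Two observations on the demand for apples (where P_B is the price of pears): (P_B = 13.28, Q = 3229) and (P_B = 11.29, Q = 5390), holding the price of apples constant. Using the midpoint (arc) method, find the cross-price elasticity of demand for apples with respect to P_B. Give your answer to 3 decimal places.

ΔQ_A = 5390 − 3229 = 2161; ΔP_B = 11.29 − 13.28 = -1.99.
Midpoints: Q̄_A = 4309.5, P̄_B = 12.29.
ε = (ΔQ_A/Q̄_A)/(ΔP_B/P̄_B) = (2161/4309.5)/(-1.99/12.29) ≈ -3.096.
ε < 0: apples and pears are complements.

-3.096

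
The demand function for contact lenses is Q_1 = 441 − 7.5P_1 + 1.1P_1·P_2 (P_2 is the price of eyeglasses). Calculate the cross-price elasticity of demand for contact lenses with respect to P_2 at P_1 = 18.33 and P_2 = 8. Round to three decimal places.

At P_1 = 18.33 and P_2 = 8: Q_1 = 464.829.
∂Q_1/∂P_2 = 1.1P_1 = 1.1(18.33) = 20.1630.
ε = (∂Q_1/∂P_2)(P_2/Q_1) = 20.1630 × (8/464.829) ≈ 0.347.

0.347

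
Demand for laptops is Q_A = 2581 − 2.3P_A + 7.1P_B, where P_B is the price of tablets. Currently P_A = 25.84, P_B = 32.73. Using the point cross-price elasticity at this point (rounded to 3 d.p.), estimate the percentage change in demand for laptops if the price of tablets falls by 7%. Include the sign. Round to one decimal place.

At P_A = 25.84, P_B = 32.73: Q_A = 2753.951.
∂Q_A/∂P_B = 7.1.
ε = (∂Q_A/∂P_B)(P_B/Q_A) = 7.1000 × 32.73/2753.951 ≈ 0.084.
%ΔQ_A ≈ ε × %ΔP_B = 0.084 × (-7%) = -0.6%.

-0.6%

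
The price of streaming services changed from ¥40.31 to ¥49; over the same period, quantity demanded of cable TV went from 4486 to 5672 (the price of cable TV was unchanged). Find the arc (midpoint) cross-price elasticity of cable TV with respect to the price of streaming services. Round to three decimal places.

1.200

ΔQ_A = 5672 − 4486 = 1186; ΔP_B = 49 − 40.31 = 8.69.
Midpoints: Q̄_A = 5079.0, P̄_B = 44.66.
ε = (ΔQ_A/Q̄_A)/(ΔP_B/P̄_B) = (1186/5079.0)/(8.69/44.66) ≈ 1.200.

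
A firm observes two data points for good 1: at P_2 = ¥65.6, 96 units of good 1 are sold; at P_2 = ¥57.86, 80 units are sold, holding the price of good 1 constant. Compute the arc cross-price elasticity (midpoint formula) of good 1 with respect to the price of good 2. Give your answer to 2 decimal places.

1.45

ΔQ_1 = 80 − 96 = -16; ΔP_2 = 57.86 − 65.6 = -7.74.
Midpoints: Q̄_1 = 88.0, P̄_2 = 61.73.
ε = (ΔQ_1/Q̄_1)/(ΔP_2/P̄_2) = (-16/88.0)/(-7.74/61.73) ≈ 1.45.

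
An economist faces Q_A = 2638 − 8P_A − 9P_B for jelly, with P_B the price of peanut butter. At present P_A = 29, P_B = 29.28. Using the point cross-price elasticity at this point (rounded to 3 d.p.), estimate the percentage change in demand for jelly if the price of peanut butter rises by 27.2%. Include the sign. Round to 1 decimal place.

At P_A = 29, P_B = 29.28: Q_A = 2142.48.
∂Q_A/∂P_B = -9.
ε = (∂Q_A/∂P_B)(P_B/Q_A) = -9.0000 × 29.28/2142.48 ≈ -0.123.
%ΔQ_A ≈ ε × %ΔP_B = -0.123 × (27.2%) = -3.3%.

-3.3%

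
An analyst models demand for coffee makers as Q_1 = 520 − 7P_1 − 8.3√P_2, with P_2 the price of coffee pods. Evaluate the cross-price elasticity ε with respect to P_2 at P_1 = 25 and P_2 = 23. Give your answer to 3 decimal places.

At P_1 = 25 and P_2 = 23: Q_1 = 305.195.
∂Q_1/∂P_2 = -8.3/(2√P_2) = -8.3/(2√23) = -0.8653.
ε = (∂Q_1/∂P_2)(P_2/Q_1) = -0.8653 × (23/305.195) ≈ -0.065.
ε < 0: complements.

-0.065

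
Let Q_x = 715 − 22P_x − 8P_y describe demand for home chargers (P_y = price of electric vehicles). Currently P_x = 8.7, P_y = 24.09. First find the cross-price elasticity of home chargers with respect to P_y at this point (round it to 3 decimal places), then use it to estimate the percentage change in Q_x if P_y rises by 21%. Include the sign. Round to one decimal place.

-12.2%

At P_x = 8.7, P_y = 24.09: Q_x = 330.88.
∂Q_x/∂P_y = -8.
ε = (∂Q_x/∂P_y)(P_y/Q_x) = -8.0000 × 24.09/330.88 ≈ -0.582.
%ΔQ_x ≈ ε × %ΔP_y = -0.582 × (21%) = -12.2%.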